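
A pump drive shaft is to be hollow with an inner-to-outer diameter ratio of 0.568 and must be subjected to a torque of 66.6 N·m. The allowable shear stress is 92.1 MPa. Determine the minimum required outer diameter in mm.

For a hollow shaft with d_i/d_o = 0.568: τ_max = 16T/(π d_o³ (1−k⁴)), so d_o = [16T/(π τ_allow (1−k⁴))]^(1/3) = [16·66.60/(π·9.21×10^7·0.8959)]^(1/3) = 0.01602 m.

16.0 mm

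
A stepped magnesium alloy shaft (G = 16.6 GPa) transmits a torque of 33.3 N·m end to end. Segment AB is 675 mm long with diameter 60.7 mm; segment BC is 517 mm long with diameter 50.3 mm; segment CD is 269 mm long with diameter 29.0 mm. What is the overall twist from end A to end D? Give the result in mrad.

J_AB = π(0.0607)⁴/32 = 1.33×10^-6 m⁴; J_BC = π(0.0503)⁴/32 = 6.28×10^-7 m⁴; J_CD = π(0.0290)⁴/32 = 6.94×10^-8 m⁴.
θ = (T/G)·Σ L_i/J_i = (33.30/16.6×10⁹)·(0.675/1.33×10^-6 + 0.517/6.28×10^-7 + 0.269/6.94×10^-8) = 0.01044 rad.

10.4 mrad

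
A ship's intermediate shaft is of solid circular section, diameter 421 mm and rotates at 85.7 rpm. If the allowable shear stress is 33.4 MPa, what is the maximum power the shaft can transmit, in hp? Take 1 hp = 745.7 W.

5890 hp

J = πd⁴/32 = π(0.421)⁴/32 = 3.084×10^-3 m⁴.
T_max = τ_allow·J/r = 3.34×10^7 × 3.084×10^-3 / 0.210 = 489400 N·m.
ω = 2π·85.7/60 = 8.974 rad/s, so P_max = T_max·ω = 4.392×10^6 W.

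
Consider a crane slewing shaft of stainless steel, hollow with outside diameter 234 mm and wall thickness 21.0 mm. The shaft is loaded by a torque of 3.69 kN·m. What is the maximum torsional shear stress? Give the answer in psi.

J = π(d_o⁴ − d_i⁴)/32 = π(0.234⁴ − 0.192⁴)/32 = 1.609×10^-4 m⁴.
τ_max = T·r/J = 3690 × 0.117 / 1.609×10^-4 = 2.683×10^6 Pa.

389 psi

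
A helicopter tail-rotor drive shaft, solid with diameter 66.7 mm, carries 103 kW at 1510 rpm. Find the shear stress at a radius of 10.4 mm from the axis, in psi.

ω = 2π·1510/60 = 158.1 rad/s, so T = P/ω = 103×10³ / 158.1 = 651.4 N·m.
J = πd⁴/32 = π(0.0667)⁴/32 = 1.943×10^-6 m⁴.
Shear stress varies linearly with radius: τ = T·r/J = 651.4 × 0.0104 / 1.943×10^-6 = 3.486×10^6 Pa.

506 psi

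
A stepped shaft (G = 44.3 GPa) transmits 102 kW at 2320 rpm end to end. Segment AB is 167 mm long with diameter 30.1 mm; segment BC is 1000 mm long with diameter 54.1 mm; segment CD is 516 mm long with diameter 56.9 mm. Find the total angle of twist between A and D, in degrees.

2.04°

ω = 2π·2320/60 = 242.9 rad/s, so T = P/ω = 102×10³ / 242.9 = 419.8 N·m.
J_AB = π(0.0301)⁴/32 = 8.06×10^-8 m⁴; J_BC = π(0.0541)⁴/32 = 8.41×10^-7 m⁴; J_CD = π(0.0569)⁴/32 = 1.03×10^-6 m⁴.
θ = (T/G)·Σ L_i/J_i = (419.8/44.3×10⁹)·(0.167/8.06×10^-8 + 1.00/8.41×10^-7 + 0.516/1.03×10^-6) = 0.03566 rad.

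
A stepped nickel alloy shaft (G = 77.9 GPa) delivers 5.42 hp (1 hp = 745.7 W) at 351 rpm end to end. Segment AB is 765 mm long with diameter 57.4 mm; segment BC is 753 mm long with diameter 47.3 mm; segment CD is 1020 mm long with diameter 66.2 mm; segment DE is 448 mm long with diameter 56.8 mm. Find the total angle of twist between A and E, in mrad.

4.56 mrad

ω = 2π·351/60 = 36.76 rad/s, so T = P/ω = 5.42×745.7 / 36.76 = 110.0 N·m.
J_AB = π(0.0574)⁴/32 = 1.07×10^-6 m⁴; J_BC = π(0.0473)⁴/32 = 4.91×10^-7 m⁴; J_CD = π(0.0662)⁴/32 = 1.89×10^-6 m⁴; J_DE = π(0.0568)⁴/32 = 1.02×10^-6 m⁴.
θ = (T/G)·Σ L_i/J_i = (110.0/77.9×10⁹)·(0.765/1.07×10^-6 + 0.753/4.91×10^-7 + 1.02/1.89×10^-6 + 0.448/1.02×10^-6) = 4.559×10^-3 rad.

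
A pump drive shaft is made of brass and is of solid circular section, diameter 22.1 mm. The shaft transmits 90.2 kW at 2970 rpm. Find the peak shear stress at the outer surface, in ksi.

19.8 ksi

ω = 2π·2970/60 = 311.0 rad/s, so T = P/ω = 90.2×10³ / 311.0 = 290.0 N·m.
J = πd⁴/32 = π(0.0221)⁴/32 = 2.342×10^-8 m⁴.
τ_max = T·r/J = 290.0 × 0.0111 / 2.342×10^-8 = 1.368×10^8 Pa.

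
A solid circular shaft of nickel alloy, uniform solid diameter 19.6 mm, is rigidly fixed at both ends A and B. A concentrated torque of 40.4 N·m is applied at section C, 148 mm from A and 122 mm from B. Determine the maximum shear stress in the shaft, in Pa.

1.50e7 Pa

With uniform GJ and both ends fixed, compatibility θ_AC = θ_CB gives T_A·a = T_B·b, together with T_A + T_B = T₀.
T_A = T₀·b/(a+b) = 40.40·122/270.0 = 18.25 N·m; T_B = 22.15 N·m.
τ in each portion: τ_AC = 1.23×10^7 Pa, τ_CB = 1.50×10^7 Pa; maximum is in CB.
τ_max = T_CB·r/J = 22.15·0.00980/1.45×10^-8 = 1.498×10^7 Pa.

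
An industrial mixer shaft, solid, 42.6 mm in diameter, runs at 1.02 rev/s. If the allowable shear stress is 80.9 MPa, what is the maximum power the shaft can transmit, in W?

7870 W

J = πd⁴/32 = π(0.0426)⁴/32 = 3.233×10^-7 m⁴.
T_max = τ_allow·J/r = 8.09×10^7 × 3.233×10^-7 / 0.0213 = 1228 N·m.
ω = 2π·1.02 = 6.409 rad/s, so P_max = T_max·ω = 7870 W.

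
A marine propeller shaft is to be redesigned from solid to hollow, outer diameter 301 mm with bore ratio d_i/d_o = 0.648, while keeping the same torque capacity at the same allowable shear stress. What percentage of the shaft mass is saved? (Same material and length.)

Equal τ_max and T ⇒ the solid shaft needs d_s³ = d_o³(1−k⁴), so d_s = 301·(1−0.648⁴)^(1/3) = 282.2 mm.
Area ratio A_h/A_s = d_o²(1−k²)/d_s² = (1−k²)/(1−k⁴)^(2/3) = 0.6602.
Mass saving = 1 − 0.6602 = 34.0 %.

34.0 %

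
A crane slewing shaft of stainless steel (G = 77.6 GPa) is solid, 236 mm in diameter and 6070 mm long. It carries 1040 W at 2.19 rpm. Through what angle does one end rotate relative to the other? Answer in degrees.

0.0667°

ω = 2π·2.19/60 = 0.2293 rad/s, so T = P/ω = 1040 / 0.2293 = 4535 N·m.
J = πd⁴/32 = π(0.236)⁴/32 = 3.045×10^-4 m⁴.
θ = T·L/(G·J) = 4535 × 6.07 / (77.6×10⁹ × 3.045×10^-4) = 1.165×10^-3 rad.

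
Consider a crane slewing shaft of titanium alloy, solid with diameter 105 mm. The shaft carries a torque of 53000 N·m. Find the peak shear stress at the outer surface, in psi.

33800 psi

J = πd⁴/32 = π(0.105)⁴/32 = 1.193×10^-5 m⁴.
τ_max = T·r/J = 53000 × 0.0525 / 1.193×10^-5 = 2.332×10^8 Pa.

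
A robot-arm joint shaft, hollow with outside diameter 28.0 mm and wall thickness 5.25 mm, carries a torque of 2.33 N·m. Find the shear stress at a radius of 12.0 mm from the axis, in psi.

J = π(d_o⁴ − d_i⁴)/32 = π(0.0280⁴ − 0.0175⁴)/32 = 5.114×10^-8 m⁴.
Shear stress varies linearly with radius: τ = T·r/J = 2.330 × 0.0120 / 5.114×10^-8 = 5.468×10^5 Pa.

79.3 psi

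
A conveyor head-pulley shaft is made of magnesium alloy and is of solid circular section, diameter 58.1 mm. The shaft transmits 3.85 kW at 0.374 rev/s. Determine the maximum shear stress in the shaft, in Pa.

ω = 2π·0.374 = 2.350 rad/s, so T = P/ω = 3.85×10³ / 2.350 = 1638 N·m.
J = πd⁴/32 = π(0.0581)⁴/32 = 1.119×10^-6 m⁴.
τ_max = T·r/J = 1638 × 0.0290 / 1.119×10^-6 = 4.255×10^7 Pa.

4.25e7 Pa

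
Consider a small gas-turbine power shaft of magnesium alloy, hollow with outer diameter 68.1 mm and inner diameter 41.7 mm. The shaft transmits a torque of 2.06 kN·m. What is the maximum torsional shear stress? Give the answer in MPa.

38.7 MPa

J = π(d_o⁴ − d_i⁴)/32 = π(0.0681⁴ − 0.0417⁴)/32 = 1.815×10^-6 m⁴.
τ_max = T·r/J = 2060 × 0.0340 / 1.815×10^-6 = 3.865×10^7 Pa.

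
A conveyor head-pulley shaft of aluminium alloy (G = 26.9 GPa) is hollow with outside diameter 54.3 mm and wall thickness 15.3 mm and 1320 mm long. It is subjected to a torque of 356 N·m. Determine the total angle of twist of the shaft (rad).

J = π(d_o⁴ − d_i⁴)/32 = π(0.0543⁴ − 0.0237⁴)/32 = 8.225×10^-7 m⁴.
θ = T·L/(G·J) = 356.0 × 1.32 / (26.9×10⁹ × 8.225×10^-7) = 0.02124 rad.

0.0212 rad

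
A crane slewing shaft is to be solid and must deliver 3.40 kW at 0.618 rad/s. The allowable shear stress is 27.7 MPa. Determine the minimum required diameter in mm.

100 mm

ω = 0.618 rad/s, so T = P/ω = 3.40×10³ / 0.6180 = 5502 N·m.
For a solid shaft τ_max = 16T/(πd³), so d = (16T/(π τ_allow))^(1/3) = (16·5502/(π·2.77×10^7))^(1/3) = 0.1004 m.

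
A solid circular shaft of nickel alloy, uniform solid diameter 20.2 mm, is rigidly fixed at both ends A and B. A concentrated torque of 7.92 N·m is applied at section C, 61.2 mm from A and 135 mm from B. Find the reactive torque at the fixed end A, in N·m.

With uniform GJ and both ends fixed, compatibility θ_AC = θ_CB gives T_A·a = T_B·b, together with T_A + T_B = T₀.
T_A = T₀·b/(a+b) = 7.920·135/196.2 = 5.450 N·m; T_B = 2.470 N·m.

5.45 N·m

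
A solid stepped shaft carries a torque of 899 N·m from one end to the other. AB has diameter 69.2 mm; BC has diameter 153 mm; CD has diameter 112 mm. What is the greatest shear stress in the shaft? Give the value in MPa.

Under the same torque, τ_max = 16T/(πd³) is largest where d is smallest — segment AB (d = 69.2 mm).
τ_max = 16·899.0/(π·(0.0692)³) = 1.382×10^7 Pa.

13.8 MPa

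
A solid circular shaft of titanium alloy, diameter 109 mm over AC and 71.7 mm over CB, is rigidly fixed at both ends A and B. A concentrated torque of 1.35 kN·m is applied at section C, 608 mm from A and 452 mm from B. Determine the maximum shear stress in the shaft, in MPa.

Compatibility: T_A·a/J_AC = T_B·b/J_CB with T_A + T_B = T₀.
J_AC = 1.39×10^-5 m⁴, J_CB = 2.59×10^-6 m⁴, so T_A = T₀·(J_AC/a)/((J_AC/a)+(J_CB/b)) = 1078 N·m, T_B = 271.6 N·m.
τ in each portion: τ_AC = 4.24×10^6 Pa, τ_CB = 3.75×10^6 Pa; maximum is in AC.
τ_max = T_AC·r/J = 1078·0.0545/1.39×10^-5 = 4.241×10^6 Pa.

4.24 MPa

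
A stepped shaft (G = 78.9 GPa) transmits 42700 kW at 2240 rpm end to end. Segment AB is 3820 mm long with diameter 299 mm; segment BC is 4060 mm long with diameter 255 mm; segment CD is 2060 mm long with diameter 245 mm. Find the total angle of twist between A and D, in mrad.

ω = 2π·2240/60 = 234.6 rad/s, so T = P/ω = 42700×10³ / 234.6 = 182000 N·m.
J_AB = π(0.299)⁴/32 = 7.85×10^-4 m⁴; J_BC = π(0.255)⁴/32 = 4.15×10^-4 m⁴; J_CD = π(0.245)⁴/32 = 3.54×10^-4 m⁴.
θ = (T/G)·Σ L_i/J_i = (182000/78.9×10⁹)·(3.82/7.85×10^-4 + 4.06/4.15×10^-4 + 2.06/3.54×10^-4) = 0.04723 rad.

47.2 mrad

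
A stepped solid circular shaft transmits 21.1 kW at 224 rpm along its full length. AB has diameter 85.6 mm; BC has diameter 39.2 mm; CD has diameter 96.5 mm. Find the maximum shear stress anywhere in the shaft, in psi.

ω = 2π·224/60 = 23.46 rad/s, so T = P/ω = 21.1×10³ / 23.46 = 899.5 N·m.
Under the same torque, τ_max = 16T/(πd³) is largest where d is smallest — segment BC (d = 39.2 mm).
τ_max = 16·899.5/(π·(0.0392)³) = 7.605×10^7 Pa.

11000 psi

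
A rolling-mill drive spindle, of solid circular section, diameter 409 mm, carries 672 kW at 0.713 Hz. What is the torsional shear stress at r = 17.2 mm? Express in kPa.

ω = 2π·0.713 = 4.480 rad/s, so T = P/ω = 672×10³ / 4.480 = 150000 N·m.
J = πd⁴/32 = π(0.409)⁴/32 = 2.747×10^-3 m⁴.
Shear stress varies linearly with radius: τ = T·r/J = 150000 × 0.0172 / 2.747×10^-3 = 9.392×10^5 Pa.

939 kPa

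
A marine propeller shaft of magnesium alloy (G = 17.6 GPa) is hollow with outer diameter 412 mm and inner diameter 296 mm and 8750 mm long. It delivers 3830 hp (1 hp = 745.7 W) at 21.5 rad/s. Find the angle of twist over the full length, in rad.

0.0318 rad

ω = 21.5 rad/s, so T = P/ω = 3830×745.7 / 21.50 = 132800 N·m.
J = π(d_o⁴ − d_i⁴)/32 = π(0.412⁴ − 0.296⁴)/32 = 2.075×10^-3 m⁴.
θ = T·L/(G·J) = 132800 × 8.75 / (17.6×10⁹ × 2.075×10^-3) = 0.03183 rad.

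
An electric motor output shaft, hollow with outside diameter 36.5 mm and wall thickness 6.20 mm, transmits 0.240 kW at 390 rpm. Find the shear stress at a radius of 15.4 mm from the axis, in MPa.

0.641 MPa

ω = 2π·390/60 = 40.84 rad/s, so T = P/ω = 0.240×10³ / 40.84 = 5.876 N·m.
J = π(d_o⁴ − d_i⁴)/32 = π(0.0365⁴ − 0.0241⁴)/32 = 1.411×10^-7 m⁴.
Shear stress varies linearly with radius: τ = T·r/J = 5.876 × 0.0154 / 1.411×10^-7 = 6.412×10^5 Pa.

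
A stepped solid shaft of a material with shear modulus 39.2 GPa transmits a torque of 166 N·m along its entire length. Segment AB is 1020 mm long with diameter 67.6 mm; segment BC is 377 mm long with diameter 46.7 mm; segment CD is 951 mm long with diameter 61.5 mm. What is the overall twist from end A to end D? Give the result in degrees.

J_AB = π(0.0676)⁴/32 = 2.05×10^-6 m⁴; J_BC = π(0.0467)⁴/32 = 4.67×10^-7 m⁴; J_CD = π(0.0615)⁴/32 = 1.40×10^-6 m⁴.
θ = (T/G)·Σ L_i/J_i = (166.0/39.2×10⁹)·(1.02/2.05×10^-6 + 0.377/4.67×10^-7 + 0.951/1.40×10^-6) = 8.393×10^-3 rad.

0.481°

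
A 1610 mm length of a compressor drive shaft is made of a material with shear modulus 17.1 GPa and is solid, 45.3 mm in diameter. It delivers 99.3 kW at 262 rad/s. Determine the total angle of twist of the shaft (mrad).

ω = 262 rad/s, so T = P/ω = 99.3×10³ / 262.0 = 379.0 N·m.
J = πd⁴/32 = π(0.0453)⁴/32 = 4.134×10^-7 m⁴.
θ = T·L/(G·J) = 379.0 × 1.61 / (17.1×10⁹ × 4.134×10^-7) = 0.08631 rad.

86.3 mrad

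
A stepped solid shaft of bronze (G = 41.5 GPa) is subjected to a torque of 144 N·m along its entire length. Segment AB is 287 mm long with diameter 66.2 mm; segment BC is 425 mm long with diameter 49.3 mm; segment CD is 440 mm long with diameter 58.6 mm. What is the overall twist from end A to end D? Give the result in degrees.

J_AB = π(0.0662)⁴/32 = 1.89×10^-6 m⁴; J_BC = π(0.0493)⁴/32 = 5.80×10^-7 m⁴; J_CD = π(0.0586)⁴/32 = 1.16×10^-6 m⁴.
θ = (T/G)·Σ L_i/J_i = (144.0/41.5×10⁹)·(0.287/1.89×10^-6 + 0.425/5.80×10^-7 + 0.440/1.16×10^-6) = 4.390×10^-3 rad.

0.252°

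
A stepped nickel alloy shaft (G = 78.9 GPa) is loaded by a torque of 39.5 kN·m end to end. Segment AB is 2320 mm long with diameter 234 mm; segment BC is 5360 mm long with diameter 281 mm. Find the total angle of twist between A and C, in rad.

J_AB = π(0.234)⁴/32 = 2.94×10^-4 m⁴; J_BC = π(0.281)⁴/32 = 6.12×10^-4 m⁴.
θ = (T/G)·Σ L_i/J_i = (39500/78.9×10⁹)·(2.32/2.94×10^-4 + 5.36/6.12×10^-4) = 8.330×10^-3 rad.

0.00833 rad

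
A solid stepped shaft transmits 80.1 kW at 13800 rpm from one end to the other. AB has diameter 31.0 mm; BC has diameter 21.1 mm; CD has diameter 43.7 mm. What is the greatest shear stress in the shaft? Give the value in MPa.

30.1 MPa

ω = 2π·13800/60 = 1445 rad/s, so T = P/ω = 80.1×10³ / 1445 = 55.43 N·m.
Under the same torque, τ_max = 16T/(πd³) is largest where d is smallest — segment BC (d = 21.1 mm).
τ_max = 16·55.43/(π·(0.0211)³) = 3.005×10^7 Pa.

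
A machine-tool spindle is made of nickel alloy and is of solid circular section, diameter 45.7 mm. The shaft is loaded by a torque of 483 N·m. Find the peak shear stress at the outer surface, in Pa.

2.58e7 Pa

J = πd⁴/32 = π(0.0457)⁴/32 = 4.282×10^-7 m⁴.
τ_max = T·r/J = 483.0 × 0.0229 / 4.282×10^-7 = 2.577×10^7 Pa.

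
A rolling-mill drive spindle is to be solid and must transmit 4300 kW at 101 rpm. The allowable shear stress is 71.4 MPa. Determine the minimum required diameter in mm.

ω = 2π·101/60 = 10.58 rad/s, so T = P/ω = 4300×10³ / 10.58 = 406600 N·m.
For a solid shaft τ_max = 16T/(πd³), so d = (16T/(π τ_allow))^(1/3) = (16·406600/(π·7.14×10^7))^(1/3) = 0.3072 m.

307 mm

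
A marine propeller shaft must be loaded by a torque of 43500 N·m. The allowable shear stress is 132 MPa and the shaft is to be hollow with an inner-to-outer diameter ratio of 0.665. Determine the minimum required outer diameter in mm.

128 mm

For a hollow shaft with d_i/d_o = 0.665: τ_max = 16T/(π d_o³ (1−k⁴)), so d_o = [16T/(π τ_allow (1−k⁴))]^(1/3) = [16·43500/(π·1.32×10^8·0.8044)]^(1/3) = 0.1278 m.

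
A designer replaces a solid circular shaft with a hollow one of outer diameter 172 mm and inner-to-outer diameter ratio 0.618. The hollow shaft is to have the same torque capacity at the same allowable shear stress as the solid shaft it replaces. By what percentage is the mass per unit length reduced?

31.3 %

Equal τ_max and T ⇒ the solid shaft needs d_s³ = d_o³(1−k⁴), so d_s = 172·(1−0.618⁴)^(1/3) = 163.2 mm.
Area ratio A_h/A_s = d_o²(1−k²)/d_s² = (1−k²)/(1−k⁴)^(2/3) = 0.6866.
Mass saving = 1 − 0.6866 = 31.3 %.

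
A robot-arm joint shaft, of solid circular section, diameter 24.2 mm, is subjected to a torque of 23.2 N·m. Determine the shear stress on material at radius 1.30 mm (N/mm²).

0.896 N/mm²

J = πd⁴/32 = π(0.0242)⁴/32 = 3.367×10^-8 m⁴.
Shear stress varies linearly with radius: τ = T·r/J = 23.20 × 0.00130 / 3.367×10^-8 = 8.957×10^5 Pa.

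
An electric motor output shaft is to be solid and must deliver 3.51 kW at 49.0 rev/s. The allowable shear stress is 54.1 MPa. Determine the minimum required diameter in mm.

10.2 mm

ω = 2π·49.0 = 307.9 rad/s, so T = P/ω = 3.51×10³ / 307.9 = 11.40 N·m.
For a solid shaft τ_max = 16T/(πd³), so d = (16T/(π τ_allow))^(1/3) = (16·11.40/(π·5.41×10^7))^(1/3) = 0.01024 m.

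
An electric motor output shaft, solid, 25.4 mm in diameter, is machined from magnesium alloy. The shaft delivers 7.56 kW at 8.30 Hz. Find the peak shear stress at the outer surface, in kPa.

ω = 2π·8.30 = 52.15 rad/s, so T = P/ω = 7.56×10³ / 52.15 = 145.0 N·m.
J = πd⁴/32 = π(0.0254)⁴/32 = 4.086×10^-8 m⁴.
τ_max = T·r/J = 145.0 × 0.0127 / 4.086×10^-8 = 4.505×10^7 Pa.

45100 kPa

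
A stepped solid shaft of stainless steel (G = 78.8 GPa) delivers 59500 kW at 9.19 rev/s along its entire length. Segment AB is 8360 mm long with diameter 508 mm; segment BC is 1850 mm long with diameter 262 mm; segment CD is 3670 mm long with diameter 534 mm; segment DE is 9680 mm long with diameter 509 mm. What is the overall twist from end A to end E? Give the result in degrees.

ω = 2π·9.19 = 57.74 rad/s, so T = P/ω = 59500×10³ / 57.74 = 1.030e6 N·m.
J_AB = π(0.508)⁴/32 = 6.54×10^-3 m⁴; J_BC = π(0.262)⁴/32 = 4.63×10^-4 m⁴; J_CD = π(0.534)⁴/32 = 7.98×10^-3 m⁴; J_DE = π(0.509)⁴/32 = 6.59×10^-3 m⁴.
θ = (T/G)·Σ L_i/J_i = (1.030e6/78.8×10⁹)·(8.36/6.54×10^-3 + 1.85/4.63×10^-4 + 3.67/7.98×10^-3 + 9.68/6.59×10^-3) = 0.09424 rad.

5.40°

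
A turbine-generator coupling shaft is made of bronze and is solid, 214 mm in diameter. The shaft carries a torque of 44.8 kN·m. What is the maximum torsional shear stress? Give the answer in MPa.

23.3 MPa

J = πd⁴/32 = π(0.214)⁴/32 = 2.059×10^-4 m⁴.
τ_max = T·r/J = 44800 × 0.107 / 2.059×10^-4 = 2.328×10^7 Pa.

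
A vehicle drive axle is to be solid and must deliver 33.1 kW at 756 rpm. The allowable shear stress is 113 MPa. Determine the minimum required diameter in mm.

26.6 mm

ω = 2π·756/60 = 79.17 rad/s, so T = P/ω = 33.1×10³ / 79.17 = 418.1 N·m.
For a solid shaft τ_max = 16T/(πd³), so d = (16T/(π τ_allow))^(1/3) = (16·418.1/(π·1.13×10^8))^(1/3) = 0.02661 m.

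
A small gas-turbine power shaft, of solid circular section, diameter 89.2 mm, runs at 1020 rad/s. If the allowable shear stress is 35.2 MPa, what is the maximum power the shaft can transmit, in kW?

J = πd⁴/32 = π(0.0892)⁴/32 = 6.215×10^-6 m⁴.
T_max = τ_allow·J/r = 3.52×10^7 × 6.215×10^-6 / 0.0446 = 4905 N·m.
ω = 1020 rad/s, so P_max = T_max·ω = 5.003×10^6 W.

5000 kW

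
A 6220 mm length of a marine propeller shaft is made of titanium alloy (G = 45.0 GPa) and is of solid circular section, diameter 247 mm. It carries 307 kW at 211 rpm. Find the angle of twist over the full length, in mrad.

5.26 mrad

ω = 2π·211/60 = 22.10 rad/s, so T = P/ω = 307×10³ / 22.10 = 13890 N·m.
J = πd⁴/32 = π(0.247)⁴/32 = 3.654×10^-4 m⁴.
θ = T·L/(G·J) = 13890 × 6.22 / (45.0×10⁹ × 3.654×10^-4) = 5.256×10^-3 rad.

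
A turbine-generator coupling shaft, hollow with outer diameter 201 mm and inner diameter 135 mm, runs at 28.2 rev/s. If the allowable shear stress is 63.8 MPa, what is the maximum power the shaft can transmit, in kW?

J = π(d_o⁴ − d_i⁴)/32 = π(0.201⁴ − 0.135⁴)/32 = 1.276×10^-4 m⁴.
T_max = τ_allow·J/r = 6.38×10^7 × 1.276×10^-4 / 0.101 = 81030 N·m.
ω = 2π·28.2 = 177.2 rad/s, so P_max = T_max·ω = 1.436×10^7 W.

14400 kW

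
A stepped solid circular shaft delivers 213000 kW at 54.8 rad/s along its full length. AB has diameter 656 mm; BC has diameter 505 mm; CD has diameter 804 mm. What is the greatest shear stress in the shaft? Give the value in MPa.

154 MPa

ω = 54.8 rad/s, so T = P/ω = 213000×10³ / 54.80 = 3.887e6 N·m.
Under the same torque, τ_max = 16T/(πd³) is largest where d is smallest — segment BC (d = 505 mm).
τ_max = 16·3.887e6/(π·(0.505)³) = 1.537×10^8 Pa.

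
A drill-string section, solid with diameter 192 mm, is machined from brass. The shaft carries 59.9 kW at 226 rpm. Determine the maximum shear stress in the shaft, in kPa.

1820 kPa

ω = 2π·226/60 = 23.67 rad/s, so T = P/ω = 59.9×10³ / 23.67 = 2531 N·m.
J = πd⁴/32 = π(0.192)⁴/32 = 1.334×10^-4 m⁴.
τ_max = T·r/J = 2531 × 0.0960 / 1.334×10^-4 = 1.821×10^6 Pa.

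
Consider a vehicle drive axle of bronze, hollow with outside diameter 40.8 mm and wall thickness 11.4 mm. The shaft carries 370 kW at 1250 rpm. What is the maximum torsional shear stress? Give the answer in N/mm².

220 N/mm²

ω = 2π·1250/60 = 130.9 rad/s, so T = P/ω = 370×10³ / 130.9 = 2827 N·m.
J = π(d_o⁴ − d_i⁴)/32 = π(0.0408⁴ − 0.0180⁴)/32 = 2.617×10^-7 m⁴.
τ_max = T·r/J = 2827 × 0.0204 / 2.617×10^-7 = 2.203×10^8 Pa.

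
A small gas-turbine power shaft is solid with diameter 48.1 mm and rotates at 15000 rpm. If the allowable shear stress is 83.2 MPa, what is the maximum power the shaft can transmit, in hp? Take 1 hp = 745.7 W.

J = πd⁴/32 = π(0.0481)⁴/32 = 5.255×10^-7 m⁴.
T_max = τ_allow·J/r = 8.32×10^7 × 5.255×10^-7 / 0.0241 = 1818 N·m.
ω = 2π·15000/60 = 1571 rad/s, so P_max = T_max·ω = 2.856×10^6 W.

3830 hp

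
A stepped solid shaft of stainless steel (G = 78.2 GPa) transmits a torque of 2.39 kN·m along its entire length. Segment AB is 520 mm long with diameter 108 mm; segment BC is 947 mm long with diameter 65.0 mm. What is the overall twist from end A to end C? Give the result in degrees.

J_AB = π(0.108)⁴/32 = 1.34×10^-5 m⁴; J_BC = π(0.0650)⁴/32 = 1.75×10^-6 m⁴.
θ = (T/G)·Σ L_i/J_i = (2390/78.2×10⁹)·(0.520/1.34×10^-5 + 0.947/1.75×10^-6) = 0.01771 rad.

1.01°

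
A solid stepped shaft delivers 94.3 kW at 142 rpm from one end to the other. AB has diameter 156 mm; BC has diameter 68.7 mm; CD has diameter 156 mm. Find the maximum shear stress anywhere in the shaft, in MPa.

ω = 2π·142/60 = 14.87 rad/s, so T = P/ω = 94.3×10³ / 14.87 = 6342 N·m.
Under the same torque, τ_max = 16T/(πd³) is largest where d is smallest — segment BC (d = 68.7 mm).
τ_max = 16·6342/(π·(0.0687)³) = 9.961×10^7 Pa.

99.6 MPa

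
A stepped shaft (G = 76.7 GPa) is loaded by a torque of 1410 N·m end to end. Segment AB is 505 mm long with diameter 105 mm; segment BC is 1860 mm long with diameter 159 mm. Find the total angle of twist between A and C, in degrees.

J_AB = π(0.105)⁴/32 = 1.19×10^-5 m⁴; J_BC = π(0.159)⁴/32 = 6.27×10^-5 m⁴.
θ = (T/G)·Σ L_i/J_i = (1410/76.7×10⁹)·(0.505/1.19×10^-5 + 1.86/6.27×10^-5) = 1.323×10^-3 rad.

0.0758°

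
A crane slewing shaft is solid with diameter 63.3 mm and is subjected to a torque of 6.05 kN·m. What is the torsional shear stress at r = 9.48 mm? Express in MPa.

J = πd⁴/32 = π(0.0633)⁴/32 = 1.576×10^-6 m⁴.
Shear stress varies linearly with radius: τ = T·r/J = 6050 × 0.00948 / 1.576×10^-6 = 3.639×10^7 Pa.

36.4 MPa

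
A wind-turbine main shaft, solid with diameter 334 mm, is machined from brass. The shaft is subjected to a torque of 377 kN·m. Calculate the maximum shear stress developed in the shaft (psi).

7470 psi

J = πd⁴/32 = π(0.334)⁴/32 = 1.222×10^-3 m⁴.
τ_max = T·r/J = 377000 × 0.167 / 1.222×10^-3 = 5.153×10^7 Pa.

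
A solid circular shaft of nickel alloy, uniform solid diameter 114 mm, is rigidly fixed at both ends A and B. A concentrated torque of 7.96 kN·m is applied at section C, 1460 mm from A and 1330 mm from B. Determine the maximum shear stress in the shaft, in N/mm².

With uniform GJ and both ends fixed, compatibility θ_AC = θ_CB gives T_A·a = T_B·b, together with T_A + T_B = T₀.
T_A = T₀·b/(a+b) = 7960·1330/2790 = 3795 N·m; T_B = 4165 N·m.
τ in each portion: τ_AC = 1.30×10^7 Pa, τ_CB = 1.43×10^7 Pa; maximum is in CB.
τ_max = T_CB·r/J = 4165·0.0570/1.66×10^-5 = 1.432×10^7 Pa.

14.3 N/mm²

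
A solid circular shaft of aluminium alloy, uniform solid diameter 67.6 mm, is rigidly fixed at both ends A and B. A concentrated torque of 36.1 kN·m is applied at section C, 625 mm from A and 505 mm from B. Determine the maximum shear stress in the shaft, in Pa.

With uniform GJ and both ends fixed, compatibility θ_AC = θ_CB gives T_A·a = T_B·b, together with T_A + T_B = T₀.
T_A = T₀·b/(a+b) = 36100·505/1130 = 16130 N·m; T_B = 19970 N·m.
τ in each portion: τ_AC = 2.66×10^8 Pa, τ_CB = 3.29×10^8 Pa; maximum is in CB.
τ_max = T_CB·r/J = 19970·0.0338/2.05×10^-6 = 3.292×10^8 Pa.

3.29e8 Pa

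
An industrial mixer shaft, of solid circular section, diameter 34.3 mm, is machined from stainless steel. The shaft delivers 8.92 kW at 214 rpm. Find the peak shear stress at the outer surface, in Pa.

5.02e7 Pa

ω = 2π·214/60 = 22.41 rad/s, so T = P/ω = 8.92×10³ / 22.41 = 398.0 N·m.
J = πd⁴/32 = π(0.0343)⁴/32 = 1.359×10^-7 m⁴.
τ_max = T·r/J = 398.0 × 0.0171 / 1.359×10^-7 = 5.024×10^7 Pa.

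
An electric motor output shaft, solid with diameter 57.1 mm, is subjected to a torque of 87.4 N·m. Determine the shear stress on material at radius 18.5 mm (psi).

J = πd⁴/32 = π(0.0571)⁴/32 = 1.044×10^-6 m⁴.
Shear stress varies linearly with radius: τ = T·r/J = 87.40 × 0.0185 / 1.044×10^-6 = 1.549×10^6 Pa.

225 psi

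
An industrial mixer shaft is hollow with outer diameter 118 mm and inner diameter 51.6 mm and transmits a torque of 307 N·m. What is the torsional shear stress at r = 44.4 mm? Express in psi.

108 psi

J = π(d_o⁴ − d_i⁴)/32 = π(0.118⁴ − 0.0516⁴)/32 = 1.834×10^-5 m⁴.
Shear stress varies linearly with radius: τ = T·r/J = 307.0 × 0.0444 / 1.834×10^-5 = 7.433×10^5 Pa.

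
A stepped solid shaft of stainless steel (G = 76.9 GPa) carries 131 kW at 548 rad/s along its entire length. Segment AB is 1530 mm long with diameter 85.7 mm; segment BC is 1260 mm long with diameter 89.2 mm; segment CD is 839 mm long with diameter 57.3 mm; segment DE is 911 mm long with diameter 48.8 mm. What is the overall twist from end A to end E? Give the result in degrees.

ω = 548 rad/s, so T = P/ω = 131×10³ / 548.0 = 239.1 N·m.
J_AB = π(0.0857)⁴/32 = 5.30×10^-6 m⁴; J_BC = π(0.0892)⁴/32 = 6.22×10^-6 m⁴; J_CD = π(0.0573)⁴/32 = 1.06×10^-6 m⁴; J_DE = π(0.0488)⁴/32 = 5.57×10^-7 m⁴.
θ = (T/G)·Σ L_i/J_i = (239.1/76.9×10⁹)·(1.53/5.30×10^-6 + 1.26/6.22×10^-6 + 0.839/1.06×10^-6 + 0.911/5.57×10^-7) = 9.079×10^-3 rad.

0.520°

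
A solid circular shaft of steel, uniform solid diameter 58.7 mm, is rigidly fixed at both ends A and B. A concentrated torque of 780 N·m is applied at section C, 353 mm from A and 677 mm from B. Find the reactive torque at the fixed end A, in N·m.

513 N·m

With uniform GJ and both ends fixed, compatibility θ_AC = θ_CB gives T_A·a = T_B·b, together with T_A + T_B = T₀.
T_A = T₀·b/(a+b) = 780.0·677/1030 = 512.7 N·m; T_B = 267.3 N·m.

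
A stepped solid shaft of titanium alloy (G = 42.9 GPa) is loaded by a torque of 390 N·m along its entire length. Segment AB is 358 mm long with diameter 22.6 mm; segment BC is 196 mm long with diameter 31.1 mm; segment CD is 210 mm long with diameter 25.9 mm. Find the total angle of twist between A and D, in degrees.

J_AB = π(0.0226)⁴/32 = 2.56×10^-8 m⁴; J_BC = π(0.0311)⁴/32 = 9.18×10^-8 m⁴; J_CD = π(0.0259)⁴/32 = 4.42×10^-8 m⁴.
θ = (T/G)·Σ L_i/J_i = (390.0/42.9×10⁹)·(0.358/2.56×10^-8 + 0.196/9.18×10^-8 + 0.210/4.42×10^-8) = 0.1897 rad.

10.9°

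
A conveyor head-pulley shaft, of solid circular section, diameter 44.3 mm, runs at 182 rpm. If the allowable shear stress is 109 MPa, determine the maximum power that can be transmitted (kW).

J = πd⁴/32 = π(0.0443)⁴/32 = 3.781×10^-7 m⁴.
T_max = τ_allow·J/r = 1.09×10^8 × 3.781×10^-7 / 0.0221 = 1861 N·m.
ω = 2π·182/60 = 19.06 rad/s, so P_max = T_max·ω = 3.546×10^4 W.

35.5 kW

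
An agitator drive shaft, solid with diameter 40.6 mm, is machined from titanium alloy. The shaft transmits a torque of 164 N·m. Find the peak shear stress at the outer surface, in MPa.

12.5 MPa

J = πd⁴/32 = π(0.0406)⁴/32 = 2.667×10^-7 m⁴.
τ_max = T·r/J = 164.0 × 0.0203 / 2.667×10^-7 = 1.248×10^7 Pa.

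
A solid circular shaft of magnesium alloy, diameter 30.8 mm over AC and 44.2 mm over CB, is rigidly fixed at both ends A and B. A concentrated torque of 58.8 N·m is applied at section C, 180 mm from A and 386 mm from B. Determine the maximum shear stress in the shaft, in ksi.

Compatibility: T_A·a/J_AC = T_B·b/J_CB with T_A + T_B = T₀.
J_AC = 8.83×10^-8 m⁴, J_CB = 3.75×10^-7 m⁴, so T_A = T₀·(J_AC/a)/((J_AC/a)+(J_CB/b)) = 19.75 N·m, T_B = 39.05 N·m.
τ in each portion: τ_AC = 3.44×10^6 Pa, τ_CB = 2.30×10^6 Pa; maximum is in AC.
τ_max = T_AC·r/J = 19.75·0.0154/8.83×10^-8 = 3.442×10^6 Pa.

0.499 ksi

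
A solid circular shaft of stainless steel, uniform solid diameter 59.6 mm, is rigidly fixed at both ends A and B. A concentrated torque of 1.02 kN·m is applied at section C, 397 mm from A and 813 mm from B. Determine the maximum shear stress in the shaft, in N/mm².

With uniform GJ and both ends fixed, compatibility θ_AC = θ_CB gives T_A·a = T_B·b, together with T_A + T_B = T₀.
T_A = T₀·b/(a+b) = 1020·813/1210 = 685.3 N·m; T_B = 334.7 N·m.
τ in each portion: τ_AC = 1.65×10^7 Pa, τ_CB = 8.05×10^6 Pa; maximum is in AC.
τ_max = T_AC·r/J = 685.3·0.0298/1.24×10^-6 = 1.649×10^7 Pa.

16.5 N/mm²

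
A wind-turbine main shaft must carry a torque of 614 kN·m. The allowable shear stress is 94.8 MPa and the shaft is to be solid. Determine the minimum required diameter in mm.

321 mm

For a solid shaft τ_max = 16T/(πd³), so d = (16T/(π τ_allow))^(1/3) = (16·614000/(π·9.48×10^7))^(1/3) = 0.3207 m.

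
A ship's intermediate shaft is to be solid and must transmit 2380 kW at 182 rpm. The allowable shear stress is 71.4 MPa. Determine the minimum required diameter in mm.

207 mm

ω = 2π·182/60 = 19.06 rad/s, so T = P/ω = 2380×10³ / 19.06 = 124900 N·m.
For a solid shaft τ_max = 16T/(πd³), so d = (16T/(π τ_allow))^(1/3) = (16·124900/(π·7.14×10^7))^(1/3) = 0.2073 m.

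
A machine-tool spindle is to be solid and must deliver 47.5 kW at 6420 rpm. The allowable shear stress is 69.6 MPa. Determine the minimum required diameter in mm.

17.3 mm

ω = 2π·6420/60 = 672.3 rad/s, so T = P/ω = 47.5×10³ / 672.3 = 70.65 N·m.
For a solid shaft τ_max = 16T/(πd³), so d = (16T/(π τ_allow))^(1/3) = (16·70.65/(π·6.96×10^7))^(1/3) = 0.01729 m.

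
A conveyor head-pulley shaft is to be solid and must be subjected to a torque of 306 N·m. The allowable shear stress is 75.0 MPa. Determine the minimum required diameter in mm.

For a solid shaft τ_max = 16T/(πd³), so d = (16T/(π τ_allow))^(1/3) = (16·306.0/(π·7.50×10^7))^(1/3) = 0.02749 m.

27.5 mm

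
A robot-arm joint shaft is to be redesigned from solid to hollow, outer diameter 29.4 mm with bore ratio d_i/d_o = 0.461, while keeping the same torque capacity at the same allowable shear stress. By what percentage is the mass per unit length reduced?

18.8 %

Equal τ_max and T ⇒ the solid shaft needs d_s³ = d_o³(1−k⁴), so d_s = 29.4·(1−0.461⁴)^(1/3) = 28.95 mm.
Area ratio A_h/A_s = d_o²(1−k²)/d_s² = (1−k²)/(1−k⁴)^(2/3) = 0.8121.
Mass saving = 1 − 0.8121 = 18.8 %.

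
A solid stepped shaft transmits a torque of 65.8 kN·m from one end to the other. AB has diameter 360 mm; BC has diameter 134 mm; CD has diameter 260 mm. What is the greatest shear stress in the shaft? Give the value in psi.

20200 psi

Under the same torque, τ_max = 16T/(πd³) is largest where d is smallest — segment BC (d = 134 mm).
τ_max = 16·65800/(π·(0.134)³) = 1.393×10^8 Pa.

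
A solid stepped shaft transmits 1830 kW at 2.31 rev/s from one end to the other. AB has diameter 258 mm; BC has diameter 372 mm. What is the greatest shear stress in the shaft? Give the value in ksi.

ω = 2π·2.31 = 14.51 rad/s, so T = P/ω = 1830×10³ / 14.51 = 126100 N·m.
Under the same torque, τ_max = 16T/(πd³) is largest where d is smallest — segment AB (d = 258 mm).
τ_max = 16·126100/(π·(0.258)³) = 3.739×10^7 Pa.

5.42 ksi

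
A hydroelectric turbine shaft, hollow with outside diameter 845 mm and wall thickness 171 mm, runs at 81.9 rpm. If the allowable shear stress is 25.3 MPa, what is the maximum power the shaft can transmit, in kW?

J = π(d_o⁴ − d_i⁴)/32 = π(0.845⁴ − 0.503⁴)/32 = 0.04377 m⁴.
T_max = τ_allow·J/r = 2.53×10^7 × 0.04377 / 0.422 = 2.621e6 N·m.
ω = 2π·81.9/60 = 8.577 rad/s, so P_max = T_max·ω = 2.248×10^7 W.

22500 kW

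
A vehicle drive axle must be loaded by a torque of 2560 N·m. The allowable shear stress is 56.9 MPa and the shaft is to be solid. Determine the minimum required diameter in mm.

61.2 mm

For a solid shaft τ_max = 16T/(πd³), so d = (16T/(π τ_allow))^(1/3) = (16·2560/(π·5.69×10^7))^(1/3) = 0.06119 m.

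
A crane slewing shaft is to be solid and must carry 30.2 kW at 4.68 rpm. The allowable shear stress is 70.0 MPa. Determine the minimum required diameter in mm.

165 mm

ω = 2π·4.68/60 = 0.4901 rad/s, so T = P/ω = 30.2×10³ / 0.4901 = 61620 N·m.
For a solid shaft τ_max = 16T/(πd³), so d = (16T/(π τ_allow))^(1/3) = (16·61620/(π·7.00×10^7))^(1/3) = 0.1649 m.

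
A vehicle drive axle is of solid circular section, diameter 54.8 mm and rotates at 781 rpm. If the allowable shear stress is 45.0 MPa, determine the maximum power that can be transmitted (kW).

J = πd⁴/32 = π(0.0548)⁴/32 = 8.854×10^-7 m⁴.
T_max = τ_allow·J/r = 4.50×10^7 × 8.854×10^-7 / 0.0274 = 1454 N·m.
ω = 2π·781/60 = 81.79 rad/s, so P_max = T_max·ω = 1.189×10^5 W.

119 kW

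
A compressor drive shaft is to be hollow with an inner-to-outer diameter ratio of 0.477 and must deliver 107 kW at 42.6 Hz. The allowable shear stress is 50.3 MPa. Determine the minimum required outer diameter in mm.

34.9 mm

ω = 2π·42.6 = 267.7 rad/s, so T = P/ω = 107×10³ / 267.7 = 399.8 N·m.
For a hollow shaft with d_i/d_o = 0.477: τ_max = 16T/(π d_o³ (1−k⁴)), so d_o = [16T/(π τ_allow (1−k⁴))]^(1/3) = [16·399.8/(π·5.03×10^7·0.9482)]^(1/3) = 0.03495 m.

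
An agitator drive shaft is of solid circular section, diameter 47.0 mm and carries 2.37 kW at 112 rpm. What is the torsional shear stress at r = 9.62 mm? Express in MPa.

4.06 MPa

ω = 2π·112/60 = 11.73 rad/s, so T = P/ω = 2.37×10³ / 11.73 = 202.1 N·m.
J = πd⁴/32 = π(0.0470)⁴/32 = 4.791×10^-7 m⁴.
Shear stress varies linearly with radius: τ = T·r/J = 202.1 × 0.00962 / 4.791×10^-7 = 4.058×10^6 Pa.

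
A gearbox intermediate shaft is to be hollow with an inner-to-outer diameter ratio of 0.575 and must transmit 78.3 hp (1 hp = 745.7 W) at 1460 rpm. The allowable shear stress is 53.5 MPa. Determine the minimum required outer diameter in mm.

34.4 mm

ω = 2π·1460/60 = 152.9 rad/s, so T = P/ω = 78.3×745.7 / 152.9 = 381.9 N·m.
For a hollow shaft with d_i/d_o = 0.575: τ_max = 16T/(π d_o³ (1−k⁴)), so d_o = [16T/(π τ_allow (1−k⁴))]^(1/3) = [16·381.9/(π·5.35×10^7·0.8907)]^(1/3) = 0.03443 m.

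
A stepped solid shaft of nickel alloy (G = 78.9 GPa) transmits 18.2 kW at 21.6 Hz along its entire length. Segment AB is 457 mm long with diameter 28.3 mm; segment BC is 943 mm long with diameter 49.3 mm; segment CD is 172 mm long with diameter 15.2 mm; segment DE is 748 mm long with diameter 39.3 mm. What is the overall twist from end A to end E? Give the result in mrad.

ω = 2π·21.6 = 135.7 rad/s, so T = P/ω = 18.2×10³ / 135.7 = 134.1 N·m.
J_AB = π(0.0283)⁴/32 = 6.30×10^-8 m⁴; J_BC = π(0.0493)⁴/32 = 5.80×10^-7 m⁴; J_CD = π(0.0152)⁴/32 = 5.24×10^-9 m⁴; J_DE = π(0.0393)⁴/32 = 2.34×10^-7 m⁴.
θ = (T/G)·Σ L_i/J_i = (134.1/78.9×10⁹)·(0.457/6.30×10^-8 + 0.943/5.80×10^-7 + 0.172/5.24×10^-9 + 0.748/2.34×10^-7) = 0.07631 rad.

76.3 mrad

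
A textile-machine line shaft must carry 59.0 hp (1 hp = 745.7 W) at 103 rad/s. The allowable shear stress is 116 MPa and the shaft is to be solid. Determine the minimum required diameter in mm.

26.6 mm

ω = 103 rad/s, so T = P/ω = 59.0×745.7 / 103.0 = 427.1 N·m.
For a solid shaft τ_max = 16T/(πd³), so d = (16T/(π τ_allow))^(1/3) = (16·427.1/(π·1.16×10^8))^(1/3) = 0.02657 m.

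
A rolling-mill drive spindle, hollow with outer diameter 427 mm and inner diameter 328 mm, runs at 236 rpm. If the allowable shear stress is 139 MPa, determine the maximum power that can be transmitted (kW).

J = π(d_o⁴ − d_i⁴)/32 = π(0.427⁴ − 0.328⁴)/32 = 2.127×10^-3 m⁴.
T_max = τ_allow·J/r = 1.39×10^8 × 2.127×10^-3 / 0.213 = 1.385e6 N·m.
ω = 2π·236/60 = 24.71 rad/s, so P_max = T_max·ω = 3.423×10^7 W.

34200 kW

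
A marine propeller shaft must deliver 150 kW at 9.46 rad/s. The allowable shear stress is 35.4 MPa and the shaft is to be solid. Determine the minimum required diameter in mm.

ω = 9.46 rad/s, so T = P/ω = 150×10³ / 9.460 = 15860 N·m.
For a solid shaft τ_max = 16T/(πd³), so d = (16T/(π τ_allow))^(1/3) = (16·15860/(π·3.54×10^7))^(1/3) = 0.1316 m.

132 mm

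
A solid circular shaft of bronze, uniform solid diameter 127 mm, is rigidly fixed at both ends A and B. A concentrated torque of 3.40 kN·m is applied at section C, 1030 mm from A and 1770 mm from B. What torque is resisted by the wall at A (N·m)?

With uniform GJ and both ends fixed, compatibility θ_AC = θ_CB gives T_A·a = T_B·b, together with T_A + T_B = T₀.
T_A = T₀·b/(a+b) = 3400·1770/2800 = 2149 N·m; T_B = 1251 N·m.

2150 N·m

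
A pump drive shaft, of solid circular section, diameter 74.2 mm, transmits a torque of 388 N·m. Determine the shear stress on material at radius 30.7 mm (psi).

581 psi

J = πd⁴/32 = π(0.0742)⁴/32 = 2.976×10^-6 m⁴.
Shear stress varies linearly with radius: τ = T·r/J = 388.0 × 0.0307 / 2.976×10^-6 = 4.003×10^6 Pa.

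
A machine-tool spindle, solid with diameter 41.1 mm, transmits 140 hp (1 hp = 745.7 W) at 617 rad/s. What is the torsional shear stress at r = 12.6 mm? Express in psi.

ω = 617 rad/s, so T = P/ω = 140×745.7 / 617.0 = 169.2 N·m.
J = πd⁴/32 = π(0.0411)⁴/32 = 2.801×10^-7 m⁴.
Shear stress varies linearly with radius: τ = T·r/J = 169.2 × 0.0126 / 2.801×10^-7 = 7.610×10^6 Pa.

1100 psi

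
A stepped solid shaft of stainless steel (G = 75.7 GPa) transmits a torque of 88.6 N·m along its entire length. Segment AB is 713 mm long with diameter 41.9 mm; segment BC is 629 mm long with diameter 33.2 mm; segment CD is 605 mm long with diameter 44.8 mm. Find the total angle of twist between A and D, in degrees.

J_AB = π(0.0419)⁴/32 = 3.03×10^-7 m⁴; J_BC = π(0.0332)⁴/32 = 1.19×10^-7 m⁴; J_CD = π(0.0448)⁴/32 = 3.95×10^-7 m⁴.
θ = (T/G)·Σ L_i/J_i = (88.60/75.7×10⁹)·(0.713/3.03×10^-7 + 0.629/1.19×10^-7 + 0.605/3.95×10^-7) = 0.01072 rad.

0.614°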